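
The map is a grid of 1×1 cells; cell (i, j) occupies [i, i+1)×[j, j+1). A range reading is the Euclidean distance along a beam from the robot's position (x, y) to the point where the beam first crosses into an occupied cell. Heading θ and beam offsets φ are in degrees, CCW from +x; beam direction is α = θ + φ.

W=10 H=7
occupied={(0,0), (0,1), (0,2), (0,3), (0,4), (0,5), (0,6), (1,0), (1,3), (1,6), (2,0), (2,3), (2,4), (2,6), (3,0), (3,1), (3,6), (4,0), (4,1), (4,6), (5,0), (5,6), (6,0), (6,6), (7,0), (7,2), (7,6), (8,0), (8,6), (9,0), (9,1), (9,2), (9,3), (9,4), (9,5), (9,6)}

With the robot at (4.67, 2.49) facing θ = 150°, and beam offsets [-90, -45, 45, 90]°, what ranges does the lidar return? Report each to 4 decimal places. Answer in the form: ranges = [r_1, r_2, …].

beam 1: φ=-90°, α=60°
  direction (0.5000, 0.8660); cell (4,2); t to first gridline: x 0.6600, y 0.5889 (then +2.0000 / +1.1547)
    (4,3) via y @ 0.5889
    (5,3) via x @ 0.6600
    (5,4) via y @ 1.7436
    (6,4) via x @ 2.6600
    (6,5) via y @ 2.8983
    (6,6) via y @ 4.0530  # hit
  → r_1 = 4.0530
beam 2: φ=-45°, α=105°
  direction (-0.2588, 0.9659); cell (4,2); t to first gridline: x 2.5887, y 0.5280 (then +3.8637 / +1.0353)
    (4,3) via y @ 0.5280
    (4,4) via y @ 1.5633
    (3,4) via x @ 2.5887
    (3,5) via y @ 2.5985
    (3,6) via y @ 3.6338  # hit
  → r_2 = 3.6338
beam 3: φ=45°, α=195°
  direction (-0.9659, -0.2588); cell (4,2); t to first gridline: x 0.6936, y 1.8932 (then +1.0353 / +3.8637)
    (3,2) via x @ 0.6936
    (2,2) via x @ 1.7289
    (2,1) via y @ 1.8932
    (1,1) via x @ 2.7642
    (0,1) via x @ 3.7995  # hit
  → r_3 = 3.7995
beam 4: φ=90°, α=240°
  direction (-0.5000, -0.8660); cell (4,2); t to first gridline: x 1.3400, y 0.5658 (then +2.0000 / +1.1547)
    (4,1) via y @ 0.5658  # hit
  → r_4 = 0.5658

ranges = [4.0530, 3.6338, 3.7995, 0.5658]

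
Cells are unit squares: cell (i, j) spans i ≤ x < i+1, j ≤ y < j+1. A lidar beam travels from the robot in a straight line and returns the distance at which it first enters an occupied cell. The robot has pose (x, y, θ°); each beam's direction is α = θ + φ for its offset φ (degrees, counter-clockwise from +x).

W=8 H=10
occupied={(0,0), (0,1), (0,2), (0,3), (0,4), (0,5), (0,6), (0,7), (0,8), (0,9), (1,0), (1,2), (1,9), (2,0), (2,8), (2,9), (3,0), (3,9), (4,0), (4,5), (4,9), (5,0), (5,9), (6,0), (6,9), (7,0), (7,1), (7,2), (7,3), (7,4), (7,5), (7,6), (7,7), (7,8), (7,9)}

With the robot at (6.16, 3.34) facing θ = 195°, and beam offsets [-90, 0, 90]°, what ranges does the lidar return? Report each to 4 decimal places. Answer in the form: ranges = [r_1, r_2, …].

beam 1: φ=-90°, α=105°
  direction (-0.2588, 0.9659); cell (6,3); t to first gridline: x 0.6182, y 0.6833 (then +3.8637 / +1.0353)
    (5,3) via x @ 0.6182
    (5,4) via y @ 0.6833
    (5,5) via y @ 1.7186
    (5,6) via y @ 2.7538
    (5,7) via y @ 3.7891
    (4,7) via x @ 4.4819
    (4,8) via y @ 4.8244
    (4,9) via y @ 5.8597  # hit
  → r_1 = 5.8597
beam 2: φ=0°, α=195°
  direction (-0.9659, -0.2588); cell (6,3); t to first gridline: x 0.1656, y 1.3137 (then +1.0353 / +3.8637)
    (5,3) via x @ 0.1656
    (4,3) via x @ 1.2009
    (4,2) via y @ 1.3137
    (3,2) via x @ 2.2362
    (2,2) via x @ 3.2715
    (1,2) via x @ 4.3067  # hit
  → r_2 = 4.3067
beam 3: φ=90°, α=285°
  direction (0.2588, -0.9659); cell (6,3); t to first gridline: x 3.2455, y 0.3520 (then +3.8637 / +1.0353)
    (6,2) via y @ 0.3520
    (6,1) via y @ 1.3873
    (6,0) via y @ 2.4225  # hit
  → r_3 = 2.4225

ranges = [5.8597, 4.3067, 2.4225]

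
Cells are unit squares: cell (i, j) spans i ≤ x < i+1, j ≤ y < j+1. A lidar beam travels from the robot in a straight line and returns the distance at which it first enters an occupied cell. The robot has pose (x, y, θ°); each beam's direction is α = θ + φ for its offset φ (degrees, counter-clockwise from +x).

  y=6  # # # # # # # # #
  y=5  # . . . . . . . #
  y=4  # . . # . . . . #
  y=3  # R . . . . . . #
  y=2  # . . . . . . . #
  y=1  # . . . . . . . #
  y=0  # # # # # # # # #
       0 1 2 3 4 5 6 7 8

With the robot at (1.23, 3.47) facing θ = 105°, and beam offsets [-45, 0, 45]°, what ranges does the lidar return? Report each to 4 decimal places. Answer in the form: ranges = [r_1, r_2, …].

beam 1: φ=-45°, α=60°
  d=(0.5000,0.8660)  start (1,3)  tX=1.5400 tY=0.6120  stride 1/|dx|=2.0000 1/|dy|=1.1547
    cross y-line → (1,4), t=0.6120
    cross x-line → (2,4), t=1.5400
    cross y-line → (2,5), t=1.7667
    cross y-line → (2,6), t=2.9214 (wall)
  → r_1 = 2.9214
beam 2: φ=0°, α=105°
  d=(-0.2588,0.9659)  start (1,3)  tX=0.8887 tY=0.5487  stride 1/|dx|=3.8637 1/|dy|=1.0353
    cross y-line → (1,4), t=0.5487
    cross x-line → (0,4), t=0.8887 (wall)
  → r_2 = 0.8887
beam 3: φ=45°, α=150°
  d=(-0.8660,0.5000)  start (1,3)  tX=0.2656 tY=1.0600  stride 1/|dx|=1.1547 1/|dy|=2.0000
    cross x-line → (0,3), t=0.2656 (wall)
  → r_3 = 0.2656

ranges = [2.9214, 0.8887, 0.2656]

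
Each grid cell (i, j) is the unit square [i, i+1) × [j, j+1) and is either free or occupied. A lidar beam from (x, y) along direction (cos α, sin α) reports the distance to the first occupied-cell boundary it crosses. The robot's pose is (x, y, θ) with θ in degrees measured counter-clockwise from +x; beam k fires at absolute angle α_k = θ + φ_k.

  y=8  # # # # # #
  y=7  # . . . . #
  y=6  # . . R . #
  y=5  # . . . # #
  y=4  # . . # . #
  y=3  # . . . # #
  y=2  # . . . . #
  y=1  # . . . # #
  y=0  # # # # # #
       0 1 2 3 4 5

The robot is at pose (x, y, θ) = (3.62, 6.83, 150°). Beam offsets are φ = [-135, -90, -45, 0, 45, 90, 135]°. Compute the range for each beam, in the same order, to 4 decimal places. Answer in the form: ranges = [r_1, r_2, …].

ranges = [1.4287, 1.3510, 1.2113, 2.3400, 2.7124, 5.2400, 1.4682]

beam 1: φ=-135°, α=15°
  direction (0.9659, 0.2588); cell (3,6); t to first gridline: x 0.3934, y 0.6568 (then +1.0353 / +3.8637)
    (4,6) via x @ 0.3934
    (4,7) via y @ 0.6568
    (5,7) via x @ 1.4287  # hit
  → r_1 = 1.4287
beam 2: φ=-90°, α=60°
  direction (0.5000, 0.8660); cell (3,6); t to first gridline: x 0.7600, y 0.1963 (then +2.0000 / +1.1547)
    (3,7) via y @ 0.1963
    (4,7) via x @ 0.7600
    (4,8) via y @ 1.3510  # hit
  → r_2 = 1.3510
beam 3: φ=-45°, α=105°
  direction (-0.2588, 0.9659); cell (3,6); t to first gridline: x 2.3955, y 0.1760 (then +3.8637 / +1.0353)
    (3,7) via y @ 0.1760
    (3,8) via y @ 1.2113  # hit
  → r_3 = 1.2113
beam 4: φ=0°, α=150°
  direction (-0.8660, 0.5000); cell (3,6); t to first gridline: x 0.7159, y 0.3400 (then +1.1547 / +2.0000)
    (3,7) via y @ 0.3400
    (2,7) via x @ 0.7159
    (1,7) via x @ 1.8706
    (1,8) via y @ 2.3400  # hit
  → r_4 = 2.3400
beam 5: φ=45°, α=195°
  direction (-0.9659, -0.2588); cell (3,6); t to first gridline: x 0.6419, y 3.2069 (then +1.0353 / +3.8637)
    (2,6) via x @ 0.6419
    (1,6) via x @ 1.6771
    (0,6) via x @ 2.7124  # hit
  → r_5 = 2.7124
beam 6: φ=90°, α=240°
  direction (-0.5000, -0.8660); cell (3,6); t to first gridline: x 1.2400, y 0.9584 (then +2.0000 / +1.1547)
    (3,5) via y @ 0.9584
    (2,5) via x @ 1.2400
    (2,4) via y @ 2.1131
    (1,4) via x @ 3.2400
    (1,3) via y @ 3.2678
    (1,2) via y @ 4.4225
    (0,2) via x @ 5.2400  # hit
  → r_6 = 5.2400
beam 7: φ=135°, α=285°
  direction (0.2588, -0.9659); cell (3,6); t to first gridline: x 1.4682, y 0.8593 (then +3.8637 / +1.0353)
    (3,5) via y @ 0.8593
    (4,5) via x @ 1.4682  # hit
  → r_7 = 1.4682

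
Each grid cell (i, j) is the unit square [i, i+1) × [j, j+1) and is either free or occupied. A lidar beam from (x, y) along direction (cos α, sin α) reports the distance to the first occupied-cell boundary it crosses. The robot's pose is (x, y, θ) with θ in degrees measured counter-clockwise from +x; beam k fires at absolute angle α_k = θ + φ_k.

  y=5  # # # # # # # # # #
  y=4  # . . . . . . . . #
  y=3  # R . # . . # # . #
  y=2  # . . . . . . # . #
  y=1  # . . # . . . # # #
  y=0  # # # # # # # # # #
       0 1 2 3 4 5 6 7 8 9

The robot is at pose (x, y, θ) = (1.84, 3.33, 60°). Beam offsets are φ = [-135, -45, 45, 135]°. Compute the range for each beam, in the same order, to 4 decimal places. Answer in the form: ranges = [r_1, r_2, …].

beam 1: φ=-135°, α=285°
  direction (0.2588, -0.9659); cell (1,3); t to first gridline: x 0.6182, y 0.3416 (then +3.8637 / +1.0353)
    (1,2) via y @ 0.3416
    (2,2) via x @ 0.6182
    (2,1) via y @ 1.3769
    (2,0) via y @ 2.4122  # hit
  → r_1 = 2.4122
beam 2: φ=-45°, α=15°
  direction (0.9659, 0.2588); cell (1,3); t to first gridline: x 0.1656, y 2.5887 (then +1.0353 / +3.8637)
    (2,3) via x @ 0.1656
    (3,3) via x @ 1.2009  # hit
  → r_2 = 1.2009
beam 3: φ=45°, α=105°
  direction (-0.2588, 0.9659); cell (1,3); t to first gridline: x 3.2455, y 0.6936 (then +3.8637 / +1.0353)
    (1,4) via y @ 0.6936
    (1,5) via y @ 1.7289  # hit
  → r_3 = 1.7289
beam 4: φ=135°, α=195°
  direction (-0.9659, -0.2588); cell (1,3); t to first gridline: x 0.8696, y 1.2750 (then +1.0353 / +3.8637)
    (0,3) via x @ 0.8696  # hit
  → r_4 = 0.8696

ranges = [2.4122, 1.2009, 1.7289, 0.8696]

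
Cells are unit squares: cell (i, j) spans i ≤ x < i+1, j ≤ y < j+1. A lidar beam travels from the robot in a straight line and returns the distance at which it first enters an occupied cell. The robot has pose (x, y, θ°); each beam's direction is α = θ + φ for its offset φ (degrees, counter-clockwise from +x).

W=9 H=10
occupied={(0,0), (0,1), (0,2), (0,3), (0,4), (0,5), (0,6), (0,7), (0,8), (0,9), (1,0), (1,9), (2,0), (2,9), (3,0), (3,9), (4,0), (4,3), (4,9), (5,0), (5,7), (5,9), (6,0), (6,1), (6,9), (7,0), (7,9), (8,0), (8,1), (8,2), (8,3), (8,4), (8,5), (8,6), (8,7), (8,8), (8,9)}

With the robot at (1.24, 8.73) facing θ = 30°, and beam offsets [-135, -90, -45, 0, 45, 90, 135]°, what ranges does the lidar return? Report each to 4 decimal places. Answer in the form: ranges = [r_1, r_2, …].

beam 1: φ=-135°, α=255°
  dir = (cos 255°, sin 255°) = (-0.2588, -0.9659); from cell (1,8)
  next x-line at t=0.9273, next y-line at t=0.7558; Δt_x=3.8637, Δt_y=1.0353
    y: enter (1,7) at t=0.7558
    x: enter (0,7) at t=0.9273 ← occupied
  → r_1 = 0.9273
beam 2: φ=-90°, α=300°
  dir = (cos 300°, sin 300°) = (0.5000, -0.8660); from cell (1,8)
  next x-line at t=1.5200, next y-line at t=0.8429; Δt_x=2.0000, Δt_y=1.1547
    y: enter (1,7) at t=0.8429
    x: enter (2,7) at t=1.5200
    y: enter (2,6) at t=1.9976
    y: enter (2,5) at t=3.1523
    x: enter (3,5) at t=3.5200
    y: enter (3,4) at t=4.3070
    y: enter (3,3) at t=5.4617
    x: enter (4,3) at t=5.5200 ← occupied
  → r_2 = 5.5200
beam 3: φ=-45°, α=345°
  dir = (cos 345°, sin 345°) = (0.9659, -0.2588); from cell (1,8)
  next x-line at t=0.7868, next y-line at t=2.8205; Δt_x=1.0353, Δt_y=3.8637
    x: enter (2,8) at t=0.7868
    x: enter (3,8) at t=1.8221
    y: enter (3,7) at t=2.8205
    x: enter (4,7) at t=2.8574
    x: enter (5,7) at t=3.8926 ← occupied
  → r_3 = 3.8926
beam 4: φ=0°, α=30°
  dir = (cos 30°, sin 30°) = (0.8660, 0.5000); from cell (1,8)
  next x-line at t=0.8776, next y-line at t=0.5400; Δt_x=1.1547, Δt_y=2.0000
    y: enter (1,9) at t=0.5400 ← occupied
  → r_4 = 0.5400
beam 5: φ=45°, α=75°
  dir = (cos 75°, sin 75°) = (0.2588, 0.9659); from cell (1,8)
  next x-line at t=2.9364, next y-line at t=0.2795; Δt_x=3.8637, Δt_y=1.0353
    y: enter (1,9) at t=0.2795 ← occupied
  → r_5 = 0.2795
beam 6: φ=90°, α=120°
  dir = (cos 120°, sin 120°) = (-0.5000, 0.8660); from cell (1,8)
  next x-line at t=0.4800, next y-line at t=0.3118; Δt_x=2.0000, Δt_y=1.1547
    y: enter (1,9) at t=0.3118 ← occupied
  → r_6 = 0.3118
beam 7: φ=135°, α=165°
  dir = (cos 165°, sin 165°) = (-0.9659, 0.2588); from cell (1,8)
  next x-line at t=0.2485, next y-line at t=1.0432; Δt_x=1.0353, Δt_y=3.8637
    x: enter (0,8) at t=0.2485 ← occupied
  → r_7 = 0.2485

ranges = [0.9273, 5.5200, 3.8926, 0.5400, 0.2795, 0.3118, 0.2485]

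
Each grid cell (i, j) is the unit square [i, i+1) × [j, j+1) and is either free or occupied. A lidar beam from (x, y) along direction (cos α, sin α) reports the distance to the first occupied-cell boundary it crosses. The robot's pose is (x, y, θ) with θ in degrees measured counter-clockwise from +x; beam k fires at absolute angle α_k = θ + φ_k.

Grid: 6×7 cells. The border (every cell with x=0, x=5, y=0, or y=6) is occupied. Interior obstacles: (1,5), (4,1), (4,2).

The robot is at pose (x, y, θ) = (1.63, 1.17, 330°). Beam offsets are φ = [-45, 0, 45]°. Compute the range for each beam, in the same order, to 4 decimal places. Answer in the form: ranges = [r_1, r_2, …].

ranges = [0.1760, 0.3400, 2.4536]

beam 1: φ=-45°, α=285°
  cosα=0.2588 sinα=-0.9659 | (1,1) | tMaxX 1.4296 tMaxY 0.1760 | tΔX 3.8637 tΔY 1.0353
    t=0.1760 [y] (1,0) — stop
  → r_1 = 0.1760
beam 2: φ=0°, α=330°
  cosα=0.8660 sinα=-0.5000 | (1,1) | tMaxX 0.4272 tMaxY 0.3400 | tΔX 1.1547 tΔY 2.0000
    t=0.3400 [y] (1,0) — stop
  → r_2 = 0.3400
beam 3: φ=45°, α=15°
  cosα=0.9659 sinα=0.2588 | (1,1) | tMaxX 0.3831 tMaxY 3.2069 | tΔX 1.0353 tΔY 3.8637
    t=0.3831 [x] (2,1)
    t=1.4183 [x] (3,1)
    t=2.4536 [x] (4,1) — stop
  → r_3 = 2.4536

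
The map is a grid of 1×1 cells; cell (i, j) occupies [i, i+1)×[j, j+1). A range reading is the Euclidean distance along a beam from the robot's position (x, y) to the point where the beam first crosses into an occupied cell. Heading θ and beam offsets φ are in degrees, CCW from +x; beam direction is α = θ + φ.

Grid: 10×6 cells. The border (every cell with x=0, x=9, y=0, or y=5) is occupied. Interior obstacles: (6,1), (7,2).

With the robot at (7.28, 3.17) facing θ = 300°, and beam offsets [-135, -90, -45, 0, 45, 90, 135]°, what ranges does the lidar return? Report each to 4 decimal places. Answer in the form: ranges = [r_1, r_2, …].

beam 1: φ=-135°, α=165°
  dir = (cos 165°, sin 165°) = (-0.9659, 0.2588); from cell (7,3)
  next x-line at t=0.2899, next y-line at t=3.2069; Δt_x=1.0353, Δt_y=3.8637
    x: enter (6,3) at t=0.2899
    x: enter (5,3) at t=1.3252
    x: enter (4,3) at t=2.3604
    y: enter (4,4) at t=3.2069
    x: enter (3,4) at t=3.3957
    x: enter (2,4) at t=4.4310
    x: enter (1,4) at t=5.4663
    x: enter (0,4) at t=6.5015 ← occupied
  → r_1 = 6.5015
beam 2: φ=-90°, α=210°
  dir = (cos 210°, sin 210°) = (-0.8660, -0.5000); from cell (7,3)
  next x-line at t=0.3233, next y-line at t=0.3400; Δt_x=1.1547, Δt_y=2.0000
    x: enter (6,3) at t=0.3233
    y: enter (6,2) at t=0.3400
    x: enter (5,2) at t=1.4780
    y: enter (5,1) at t=2.3400
    x: enter (4,1) at t=2.6327
    x: enter (3,1) at t=3.7874
    y: enter (3,0) at t=4.3400 ← occupied
  → r_2 = 4.3400
beam 3: φ=-45°, α=255°
  dir = (cos 255°, sin 255°) = (-0.2588, -0.9659); from cell (7,3)
  next x-line at t=1.0818, next y-line at t=0.1760; Δt_x=3.8637, Δt_y=1.0353
    y: enter (7,2) at t=0.1760 ← occupied
  → r_3 = 0.1760
beam 4: φ=0°, α=300°
  dir = (cos 300°, sin 300°) = (0.5000, -0.8660); from cell (7,3)
  next x-line at t=1.4400, next y-line at t=0.1963; Δt_x=2.0000, Δt_y=1.1547
    y: enter (7,2) at t=0.1963 ← occupied
  → r_4 = 0.1963
beam 5: φ=45°, α=345°
  dir = (cos 345°, sin 345°) = (0.9659, -0.2588); from cell (7,3)
  next x-line at t=0.7454, next y-line at t=0.6568; Δt_x=1.0353, Δt_y=3.8637
    y: enter (7,2) at t=0.6568 ← occupied
  → r_5 = 0.6568
beam 6: φ=90°, α=30°
  dir = (cos 30°, sin 30°) = (0.8660, 0.5000); from cell (7,3)
  next x-line at t=0.8314, next y-line at t=1.6600; Δt_x=1.1547, Δt_y=2.0000
    x: enter (8,3) at t=0.8314
    y: enter (8,4) at t=1.6600
    x: enter (9,4) at t=1.9861 ← occupied
  → r_6 = 1.9861
beam 7: φ=135°, α=75°
  dir = (cos 75°, sin 75°) = (0.2588, 0.9659); from cell (7,3)
  next x-line at t=2.7819, next y-line at t=0.8593; Δt_x=3.8637, Δt_y=1.0353
    y: enter (7,4) at t=0.8593
    y: enter (7,5) at t=1.8946 ← occupied
  → r_7 = 1.8946

ranges = [6.5015, 4.3400, 0.1760, 0.1963, 0.6568, 1.9861, 1.8946]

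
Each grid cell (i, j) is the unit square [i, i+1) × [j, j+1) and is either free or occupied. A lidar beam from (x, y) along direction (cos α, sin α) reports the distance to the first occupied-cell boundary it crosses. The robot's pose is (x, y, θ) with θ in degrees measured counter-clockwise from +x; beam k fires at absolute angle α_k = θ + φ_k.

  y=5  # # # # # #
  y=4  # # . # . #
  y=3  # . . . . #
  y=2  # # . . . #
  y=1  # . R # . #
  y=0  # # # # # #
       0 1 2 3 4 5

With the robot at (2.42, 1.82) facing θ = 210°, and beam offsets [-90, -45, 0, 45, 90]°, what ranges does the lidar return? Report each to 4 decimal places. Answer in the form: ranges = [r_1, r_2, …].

beam 1: φ=-90°, α=120°
  dir = (cos 120°, sin 120°) = (-0.5000, 0.8660); from cell (2,1)
  next x-line at t=0.8400, next y-line at t=0.2078; Δt_x=2.0000, Δt_y=1.1547
    y: enter (2,2) at t=0.2078
    x: enter (1,2) at t=0.8400 ← occupied
  → r_1 = 0.8400
beam 2: φ=-45°, α=165°
  dir = (cos 165°, sin 165°) = (-0.9659, 0.2588); from cell (2,1)
  next x-line at t=0.4348, next y-line at t=0.6955; Δt_x=1.0353, Δt_y=3.8637
    x: enter (1,1) at t=0.4348
    y: enter (1,2) at t=0.6955 ← occupied
  → r_2 = 0.6955
beam 3: φ=0°, α=210°
  dir = (cos 210°, sin 210°) = (-0.8660, -0.5000); from cell (2,1)
  next x-line at t=0.4850, next y-line at t=1.6400; Δt_x=1.1547, Δt_y=2.0000
    x: enter (1,1) at t=0.4850
    x: enter (0,1) at t=1.6397 ← occupied
  → r_3 = 1.6397
beam 4: φ=45°, α=255°
  dir = (cos 255°, sin 255°) = (-0.2588, -0.9659); from cell (2,1)
  next x-line at t=1.6228, next y-line at t=0.8489; Δt_x=3.8637, Δt_y=1.0353
    y: enter (2,0) at t=0.8489 ← occupied
  → r_4 = 0.8489
beam 5: φ=90°, α=300°
  dir = (cos 300°, sin 300°) = (0.5000, -0.8660); from cell (2,1)
  next x-line at t=1.1600, next y-line at t=0.9469; Δt_x=2.0000, Δt_y=1.1547
    y: enter (2,0) at t=0.9469 ← occupied
  → r_5 = 0.9469

ranges = [0.8400, 0.6955, 1.6397, 0.8489, 0.9469]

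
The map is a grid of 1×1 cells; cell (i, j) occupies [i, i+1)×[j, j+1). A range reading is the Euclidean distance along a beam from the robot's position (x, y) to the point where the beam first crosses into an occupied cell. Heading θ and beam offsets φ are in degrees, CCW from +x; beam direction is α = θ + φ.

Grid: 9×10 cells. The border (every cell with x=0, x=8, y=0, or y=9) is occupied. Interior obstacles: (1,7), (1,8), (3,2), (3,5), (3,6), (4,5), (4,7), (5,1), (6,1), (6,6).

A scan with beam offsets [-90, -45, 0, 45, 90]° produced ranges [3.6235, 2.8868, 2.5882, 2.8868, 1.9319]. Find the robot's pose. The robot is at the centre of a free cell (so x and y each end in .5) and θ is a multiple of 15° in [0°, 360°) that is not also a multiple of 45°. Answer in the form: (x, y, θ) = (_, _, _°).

The pose lattice has 46·16 = 736 candidates. Test each by forward raycasting.
  (5.5, 2.5, 240°): beam 1 = 5.1962 ≠ 3.6235 ✗
  (5.5, 7.5, 165°): beam 1 = 1.5529 ≠ 3.6235 ✗
  (1.5, 3.5, 150°): beam 1 = 3.0000 ≠ 3.6235 ✗
  (3.5, 7.5, 105°): beam 1 = 0.5176 ≠ 3.6235 ✗
  (1.5, 4.5, 345°): beam 1 = 1.9319 ≠ 3.6235 ✗
  …
  (5.5, 4.5, 345°): r_1=3.6235, r_2=2.8868, r_3=2.5882, r_4=2.8868, r_5=1.9319 — all match ✓
No second candidate reproduces the full scan.

(x, y, θ) = (5.5, 4.5, 345°)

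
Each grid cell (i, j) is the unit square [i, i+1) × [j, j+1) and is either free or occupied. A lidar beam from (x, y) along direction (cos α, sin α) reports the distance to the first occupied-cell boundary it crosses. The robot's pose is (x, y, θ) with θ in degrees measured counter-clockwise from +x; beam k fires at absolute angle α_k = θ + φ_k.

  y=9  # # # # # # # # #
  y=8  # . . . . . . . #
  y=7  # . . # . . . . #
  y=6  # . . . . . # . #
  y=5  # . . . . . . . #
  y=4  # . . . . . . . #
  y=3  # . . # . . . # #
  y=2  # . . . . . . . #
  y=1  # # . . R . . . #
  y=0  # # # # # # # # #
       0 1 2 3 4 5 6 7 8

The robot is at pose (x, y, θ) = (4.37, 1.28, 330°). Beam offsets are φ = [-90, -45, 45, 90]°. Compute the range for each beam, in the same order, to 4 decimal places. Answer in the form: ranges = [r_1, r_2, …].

ranges = [0.3233, 0.2899, 3.7581, 7.2600]

beam 1: φ=-90°, α=240°
  direction (-0.5000, -0.8660); cell (4,1); t to first gridline: x 0.7400, y 0.3233 (then +2.0000 / +1.1547)
    (4,0) via y @ 0.3233  # hit
  → r_1 = 0.3233
beam 2: φ=-45°, α=285°
  direction (0.2588, -0.9659); cell (4,1); t to first gridline: x 2.4341, y 0.2899 (then +3.8637 / +1.0353)
    (4,0) via y @ 0.2899  # hit
  → r_2 = 0.2899
beam 3: φ=45°, α=15°
  direction (0.9659, 0.2588); cell (4,1); t to first gridline: x 0.6522, y 2.7819 (then +1.0353 / +3.8637)
    (5,1) via x @ 0.6522
    (6,1) via x @ 1.6875
    (7,1) via x @ 2.7228
    (7,2) via y @ 2.7819
    (8,2) via x @ 3.7581  # hit
  → r_3 = 3.7581
beam 4: φ=90°, α=60°
  direction (0.5000, 0.8660); cell (4,1); t to first gridline: x 1.2600, y 0.8314 (then +2.0000 / +1.1547)
    (4,2) via y @ 0.8314
    (5,2) via x @ 1.2600
    (5,3) via y @ 1.9861
    (5,4) via y @ 3.1408
    (6,4) via x @ 3.2600
    (6,5) via y @ 4.2955
    (7,5) via x @ 5.2600
    (7,6) via y @ 5.4502
    (7,7) via y @ 6.6049
    (8,7) via x @ 7.2600  # hit
  → r_4 = 7.2600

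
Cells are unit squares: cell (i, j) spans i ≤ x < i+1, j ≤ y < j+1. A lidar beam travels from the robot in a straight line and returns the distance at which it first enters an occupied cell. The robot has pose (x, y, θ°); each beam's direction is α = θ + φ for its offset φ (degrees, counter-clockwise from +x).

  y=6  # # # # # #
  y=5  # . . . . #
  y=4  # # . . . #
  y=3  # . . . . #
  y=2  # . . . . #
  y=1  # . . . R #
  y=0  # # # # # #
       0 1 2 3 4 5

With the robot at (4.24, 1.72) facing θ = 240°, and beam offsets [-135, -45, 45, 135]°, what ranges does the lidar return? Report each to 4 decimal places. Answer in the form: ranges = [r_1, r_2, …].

ranges = [4.4310, 2.7819, 0.7454, 0.7868]

beam 1: φ=-135°, α=105°
  cosα=-0.2588 sinα=0.9659 | (4,1) | tMaxX 0.9273 tMaxY 0.2899 | tΔX 3.8637 tΔY 1.0353
    t=0.2899 [y] (4,2)
    t=0.9273 [x] (3,2)
    t=1.3252 [y] (3,3)
    t=2.3604 [y] (3,4)
    t=3.3957 [y] (3,5)
    t=4.4310 [y] (3,6) — stop
  → r_1 = 4.4310
beam 2: φ=-45°, α=195°
  cosα=-0.9659 sinα=-0.2588 | (4,1) | tMaxX 0.2485 tMaxY 2.7819 | tΔX 1.0353 tΔY 3.8637
    t=0.2485 [x] (3,1)
    t=1.2837 [x] (2,1)
    t=2.3190 [x] (1,1)
    t=2.7819 [y] (1,0) — stop
  → r_2 = 2.7819
beam 3: φ=45°, α=285°
  cosα=0.2588 sinα=-0.9659 | (4,1) | tMaxX 2.9364 tMaxY 0.7454 | tΔX 3.8637 tΔY 1.0353
    t=0.7454 [y] (4,0) — stop
  → r_3 = 0.7454
beam 4: φ=135°, α=15°
  cosα=0.9659 sinα=0.2588 | (4,1) | tMaxX 0.7868 tMaxY 1.0818 | tΔX 1.0353 tΔY 3.8637
    t=0.7868 [x] (5,1) — stop
  → r_4 = 0.7868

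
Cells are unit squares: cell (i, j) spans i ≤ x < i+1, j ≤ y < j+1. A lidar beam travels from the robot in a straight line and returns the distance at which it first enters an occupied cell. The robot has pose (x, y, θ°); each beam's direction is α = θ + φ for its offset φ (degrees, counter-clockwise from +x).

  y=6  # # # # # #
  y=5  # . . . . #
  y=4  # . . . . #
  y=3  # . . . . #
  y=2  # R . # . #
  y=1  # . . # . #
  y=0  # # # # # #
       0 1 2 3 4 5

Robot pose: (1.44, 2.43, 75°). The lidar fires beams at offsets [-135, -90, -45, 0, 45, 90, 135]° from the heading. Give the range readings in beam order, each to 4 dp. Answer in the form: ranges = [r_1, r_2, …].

ranges = [1.6512, 1.6150, 4.1107, 3.6959, 0.8800, 0.4555, 0.5081]

beam 1: φ=-135°, α=300°
  direction (0.5000, -0.8660); cell (1,2); t to first gridline: x 1.1200, y 0.4965 (then +2.0000 / +1.1547)
    (1,1) via y @ 0.4965
    (2,1) via x @ 1.1200
    (2,0) via y @ 1.6512  # hit
  → r_1 = 1.6512
beam 2: φ=-90°, α=345°
  direction (0.9659, -0.2588); cell (1,2); t to first gridline: x 0.5798, y 1.6614 (then +1.0353 / +3.8637)
    (2,2) via x @ 0.5798
    (3,2) via x @ 1.6150  # hit
  → r_2 = 1.6150
beam 3: φ=-45°, α=30°
  direction (0.8660, 0.5000); cell (1,2); t to first gridline: x 0.6466, y 1.1400 (then +1.1547 / +2.0000)
    (2,2) via x @ 0.6466
    (2,3) via y @ 1.1400
    (3,3) via x @ 1.8013
    (4,3) via x @ 2.9560
    (4,4) via y @ 3.1400
    (5,4) via x @ 4.1107  # hit
  → r_3 = 4.1107
beam 4: φ=0°, α=75°
  direction (0.2588, 0.9659); cell (1,2); t to first gridline: x 2.1637, y 0.5901 (then +3.8637 / +1.0353)
    (1,3) via y @ 0.5901
    (1,4) via y @ 1.6254
    (2,4) via x @ 2.1637
    (2,5) via y @ 2.6607
    (2,6) via y @ 3.6959  # hit
  → r_4 = 3.6959
beam 5: φ=45°, α=120°
  direction (-0.5000, 0.8660); cell (1,2); t to first gridline: x 0.8800, y 0.6582 (then +2.0000 / +1.1547)
    (1,3) via y @ 0.6582
    (0,3) via x @ 0.8800  # hit
  → r_5 = 0.8800
beam 6: φ=90°, α=165°
  direction (-0.9659, 0.2588); cell (1,2); t to first gridline: x 0.4555, y 2.2023 (then +1.0353 / +3.8637)
    (0,2) via x @ 0.4555  # hit
  → r_6 = 0.4555
beam 7: φ=135°, α=210°
  direction (-0.8660, -0.5000); cell (1,2); t to first gridline: x 0.5081, y 0.8600 (then +1.1547 / +2.0000)
    (0,2) via x @ 0.5081  # hit
  → r_7 = 0.5081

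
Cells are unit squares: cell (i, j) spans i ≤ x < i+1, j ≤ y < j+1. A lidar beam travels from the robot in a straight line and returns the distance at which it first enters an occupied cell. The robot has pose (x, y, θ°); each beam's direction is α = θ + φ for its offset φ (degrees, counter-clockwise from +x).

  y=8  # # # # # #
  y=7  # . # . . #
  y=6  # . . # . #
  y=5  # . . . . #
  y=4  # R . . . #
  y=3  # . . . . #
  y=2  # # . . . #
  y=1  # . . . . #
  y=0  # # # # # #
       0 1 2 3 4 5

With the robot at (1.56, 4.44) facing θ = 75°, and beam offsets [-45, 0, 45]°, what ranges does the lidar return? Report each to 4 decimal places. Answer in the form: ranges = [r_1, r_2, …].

beam 1: φ=-45°, α=30°
  cosα=0.8660 sinα=0.5000 | (1,4) | tMaxX 0.5081 tMaxY 1.1200 | tΔX 1.1547 tΔY 2.0000
    t=0.5081 [x] (2,4)
    t=1.1200 [y] (2,5)
    t=1.6628 [x] (3,5)
    t=2.8175 [x] (4,5)
    t=3.1200 [y] (4,6)
    t=3.9722 [x] (5,6) — stop
  → r_1 = 3.9722
beam 2: φ=0°, α=75°
  cosα=0.2588 sinα=0.9659 | (1,4) | tMaxX 1.7000 tMaxY 0.5798 | tΔX 3.8637 tΔY 1.0353
    t=0.5798 [y] (1,5)
    t=1.6150 [y] (1,6)
    t=1.7000 [x] (2,6)
    t=2.6503 [y] (2,7) — stop
  → r_2 = 2.6503
beam 3: φ=45°, α=120°
  cosα=-0.5000 sinα=0.8660 | (1,4) | tMaxX 1.1200 tMaxY 0.6466 | tΔX 2.0000 tΔY 1.1547
    t=0.6466 [y] (1,5)
    t=1.1200 [x] (0,5) — stop
  → r_3 = 1.1200

ranges = [3.9722, 2.6503, 1.1200]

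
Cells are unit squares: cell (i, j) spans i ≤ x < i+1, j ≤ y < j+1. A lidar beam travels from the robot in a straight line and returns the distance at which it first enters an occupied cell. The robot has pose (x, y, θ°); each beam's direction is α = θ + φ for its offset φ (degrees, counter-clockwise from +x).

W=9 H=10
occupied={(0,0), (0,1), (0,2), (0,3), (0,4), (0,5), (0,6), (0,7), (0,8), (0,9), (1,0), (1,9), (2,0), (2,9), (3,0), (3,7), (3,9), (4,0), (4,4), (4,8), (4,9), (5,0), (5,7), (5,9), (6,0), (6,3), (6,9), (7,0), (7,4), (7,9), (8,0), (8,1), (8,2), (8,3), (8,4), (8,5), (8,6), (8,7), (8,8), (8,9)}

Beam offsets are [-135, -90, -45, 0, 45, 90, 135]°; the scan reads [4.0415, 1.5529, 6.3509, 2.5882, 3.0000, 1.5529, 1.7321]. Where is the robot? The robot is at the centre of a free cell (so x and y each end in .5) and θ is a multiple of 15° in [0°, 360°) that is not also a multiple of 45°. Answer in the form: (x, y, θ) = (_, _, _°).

(x, y, θ) = (2.5, 4.5, 75°)

Enumerate (i+0.5, j+0.5, θ) over the 50 free cells and 16 admissible headings. For each, cast all 7 beams and compare to the given ranges.
  (3.5, 1.5, 150°): beam 1 = 4.6587 ≠ 4.0415 ✗
  (5.5, 4.5, 210°): beam 1 = 4.6587 ≠ 4.0415 ✗
  (3.5, 5.5, 15°): beam 1 = 5.0000 ≠ 4.0415 ✗
  …
  (2.5, 4.5, 75°): r_1=4.0415, r_2=1.5529, r_3=6.3509, r_4=2.5882, r_5=3.0000, r_6=1.5529, r_7=1.7321 — all match ✓
No second candidate reproduces the full scan.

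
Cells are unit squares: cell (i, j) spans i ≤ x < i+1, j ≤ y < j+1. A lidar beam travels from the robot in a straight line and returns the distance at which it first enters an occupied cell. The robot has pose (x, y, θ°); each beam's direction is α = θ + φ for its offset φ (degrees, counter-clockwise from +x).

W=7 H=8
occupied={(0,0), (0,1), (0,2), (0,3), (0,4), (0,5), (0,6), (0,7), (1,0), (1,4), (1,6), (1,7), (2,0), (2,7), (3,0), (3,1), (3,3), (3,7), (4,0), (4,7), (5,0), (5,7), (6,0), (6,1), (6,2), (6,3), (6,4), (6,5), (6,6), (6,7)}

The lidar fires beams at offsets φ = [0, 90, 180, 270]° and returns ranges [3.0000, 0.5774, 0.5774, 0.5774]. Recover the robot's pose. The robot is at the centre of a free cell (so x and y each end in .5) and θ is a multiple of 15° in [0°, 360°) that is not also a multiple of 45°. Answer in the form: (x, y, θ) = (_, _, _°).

(x, y, θ) = (1.5, 5.5, 30°)

The pose lattice has 26·16 = 416 candidates. Test each by forward raycasting.
  (5.5, 1.5, 330°): beam 1 = 0.5774 ≠ 3.0000 ✗
  (5.5, 5.5, 60°): beam 1 = 1.0000 ≠ 3.0000 ✗
  (1.5, 2.5, 120°): beam 1 = 1.0000 ≠ 3.0000 ✗
  (3.5, 2.5, 150°): beam 1 = 2.8868 ≠ 3.0000 ✗
  (5.5, 6.5, 15°): beam 1 = 0.5176 ≠ 3.0000 ✗
  …
  (1.5, 5.5, 30°): r_1=3.0000, r_2=0.5774, r_3=0.5774, r_4=0.5774 — all match ✓
No second candidate reproduces the full scan.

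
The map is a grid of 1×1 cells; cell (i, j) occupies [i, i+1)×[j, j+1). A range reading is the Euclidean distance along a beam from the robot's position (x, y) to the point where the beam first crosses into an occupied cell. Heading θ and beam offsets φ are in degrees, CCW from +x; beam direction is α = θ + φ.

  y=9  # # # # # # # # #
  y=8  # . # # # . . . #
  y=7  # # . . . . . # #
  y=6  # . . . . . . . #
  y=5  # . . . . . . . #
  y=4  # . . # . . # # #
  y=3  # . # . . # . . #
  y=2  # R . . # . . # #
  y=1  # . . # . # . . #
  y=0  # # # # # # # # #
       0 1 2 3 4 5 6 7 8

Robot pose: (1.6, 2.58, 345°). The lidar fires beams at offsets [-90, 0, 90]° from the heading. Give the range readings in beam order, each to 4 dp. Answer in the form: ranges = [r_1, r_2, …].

beam 1: φ=-90°, α=255°
  direction (-0.2588, -0.9659); cell (1,2); t to first gridline: x 2.3182, y 0.6005 (then +3.8637 / +1.0353)
    (1,1) via y @ 0.6005
    (1,0) via y @ 1.6357  # hit
  → r_1 = 1.6357
beam 2: φ=0°, α=345°
  direction (0.9659, -0.2588); cell (1,2); t to first gridline: x 0.4141, y 2.2409 (then +1.0353 / +3.8637)
    (2,2) via x @ 0.4141
    (3,2) via x @ 1.4494
    (3,1) via y @ 2.2409  # hit
  → r_2 = 2.2409
beam 3: φ=90°, α=75°
  direction (0.2588, 0.9659); cell (1,2); t to first gridline: x 1.5455, y 0.4348 (then +3.8637 / +1.0353)
    (1,3) via y @ 0.4348
    (1,4) via y @ 1.4701
    (2,4) via x @ 1.5455
    (2,5) via y @ 2.5054
    (2,6) via y @ 3.5406
    (2,7) via y @ 4.5759
    (3,7) via x @ 5.4092
    (3,8) via y @ 5.6112  # hit
  → r_3 = 5.6112

ranges = [1.6357, 2.2409, 5.6112]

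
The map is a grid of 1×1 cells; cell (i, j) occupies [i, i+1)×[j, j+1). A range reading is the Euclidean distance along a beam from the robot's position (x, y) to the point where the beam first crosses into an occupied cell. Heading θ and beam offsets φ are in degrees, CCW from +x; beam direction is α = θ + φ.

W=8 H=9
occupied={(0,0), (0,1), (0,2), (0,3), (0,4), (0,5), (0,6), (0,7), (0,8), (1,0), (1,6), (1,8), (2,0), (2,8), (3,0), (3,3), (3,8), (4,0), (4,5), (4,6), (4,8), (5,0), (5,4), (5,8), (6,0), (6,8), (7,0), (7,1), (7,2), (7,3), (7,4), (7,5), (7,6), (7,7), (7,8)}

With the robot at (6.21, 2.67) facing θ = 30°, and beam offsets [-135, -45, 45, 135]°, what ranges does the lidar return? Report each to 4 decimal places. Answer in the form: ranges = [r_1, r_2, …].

ranges = [1.7289, 0.8179, 3.0523, 2.2880]

beam 1: φ=-135°, α=255°
  direction (-0.2588, -0.9659); cell (6,2); t to first gridline: x 0.8114, y 0.6936 (then +3.8637 / +1.0353)
    (6,1) via y @ 0.6936
    (5,1) via x @ 0.8114
    (5,0) via y @ 1.7289  # hit
  → r_1 = 1.7289
beam 2: φ=-45°, α=345°
  direction (0.9659, -0.2588); cell (6,2); t to first gridline: x 0.8179, y 2.5887 (then +1.0353 / +3.8637)
    (7,2) via x @ 0.8179  # hit
  → r_2 = 0.8179
beam 3: φ=45°, α=75°
  direction (0.2588, 0.9659); cell (6,2); t to first gridline: x 3.0523, y 0.3416 (then +3.8637 / +1.0353)
    (6,3) via y @ 0.3416
    (6,4) via y @ 1.3769
    (6,5) via y @ 2.4122
    (7,5) via x @ 3.0523  # hit
  → r_3 = 3.0523
beam 4: φ=135°, α=165°
  direction (-0.9659, 0.2588); cell (6,2); t to first gridline: x 0.2174, y 1.2750 (then +1.0353 / +3.8637)
    (5,2) via x @ 0.2174
    (4,2) via x @ 1.2527
    (4,3) via y @ 1.2750
    (3,3) via x @ 2.2880  # hit
  → r_4 = 2.2880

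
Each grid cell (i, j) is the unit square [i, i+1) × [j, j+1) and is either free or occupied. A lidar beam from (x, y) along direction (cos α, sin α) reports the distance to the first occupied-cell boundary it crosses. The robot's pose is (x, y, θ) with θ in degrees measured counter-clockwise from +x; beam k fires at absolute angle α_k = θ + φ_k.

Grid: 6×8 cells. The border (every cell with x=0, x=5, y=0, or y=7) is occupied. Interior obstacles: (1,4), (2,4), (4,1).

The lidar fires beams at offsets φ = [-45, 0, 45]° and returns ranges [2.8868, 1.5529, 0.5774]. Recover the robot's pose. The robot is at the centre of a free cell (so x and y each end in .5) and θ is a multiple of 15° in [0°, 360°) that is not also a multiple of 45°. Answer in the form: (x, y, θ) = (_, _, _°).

Enumerate (i+0.5, j+0.5, θ) over the 21 free cells and 16 admissible headings. For each, cast all 3 beams and compare to the given ranges.
  (3.5, 3.5, 120°): beam 1 = 3.6235 ≠ 2.8868 ✗
  (2.5, 3.5, 165°): beam 1 = 0.5774 ≠ 2.8868 ✗
  (1.5, 3.5, 30°): beam 1 = 3.6235 ≠ 2.8868 ✗
  (3.5, 2.5, 150°): beam 1 = 1.9319 ≠ 2.8868 ✗
  …
  (4.5, 3.5, 285°): r_1=2.8868, r_2=1.5529, r_3=0.5774 — all match ✓
Unique over the lattice → pose = (4.5, 3.5, 285°).

(x, y, θ) = (4.5, 3.5, 285°)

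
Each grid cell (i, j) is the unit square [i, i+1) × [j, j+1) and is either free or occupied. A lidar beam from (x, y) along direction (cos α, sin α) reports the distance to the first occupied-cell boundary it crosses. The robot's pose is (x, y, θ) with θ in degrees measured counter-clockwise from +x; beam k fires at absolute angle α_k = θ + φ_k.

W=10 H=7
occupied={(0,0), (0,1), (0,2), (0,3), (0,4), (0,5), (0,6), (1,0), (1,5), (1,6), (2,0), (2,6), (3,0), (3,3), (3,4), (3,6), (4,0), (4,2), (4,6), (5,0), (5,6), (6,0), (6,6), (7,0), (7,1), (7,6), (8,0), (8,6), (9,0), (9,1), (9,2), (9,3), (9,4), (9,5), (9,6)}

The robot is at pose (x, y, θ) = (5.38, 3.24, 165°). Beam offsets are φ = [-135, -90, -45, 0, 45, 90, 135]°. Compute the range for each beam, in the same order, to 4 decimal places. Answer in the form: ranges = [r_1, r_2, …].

ranges = [4.1800, 2.8574, 3.1870, 1.4287, 0.4800, 2.3190, 2.5865]

beam 1: φ=-135°, α=30°
  dir = (cos 30°, sin 30°) = (0.8660, 0.5000); from cell (5,3)
  next x-line at t=0.7159, next y-line at t=1.5200; Δt_x=1.1547, Δt_y=2.0000
    x: enter (6,3) at t=0.7159
    y: enter (6,4) at t=1.5200
    x: enter (7,4) at t=1.8706
    x: enter (8,4) at t=3.0253
    y: enter (8,5) at t=3.5200
    x: enter (9,5) at t=4.1800 ← occupied
  → r_1 = 4.1800
beam 2: φ=-90°, α=75°
  dir = (cos 75°, sin 75°) = (0.2588, 0.9659); from cell (5,3)
  next x-line at t=2.3955, next y-line at t=0.7868; Δt_x=3.8637, Δt_y=1.0353
    y: enter (5,4) at t=0.7868
    y: enter (5,5) at t=1.8221
    x: enter (6,5) at t=2.3955
    y: enter (6,6) at t=2.8574 ← occupied
  → r_2 = 2.8574
beam 3: φ=-45°, α=120°
  dir = (cos 120°, sin 120°) = (-0.5000, 0.8660); from cell (5,3)
  next x-line at t=0.7600, next y-line at t=0.8776; Δt_x=2.0000, Δt_y=1.1547
    x: enter (4,3) at t=0.7600
    y: enter (4,4) at t=0.8776
    y: enter (4,5) at t=2.0323
    x: enter (3,5) at t=2.7600
    y: enter (3,6) at t=3.1870 ← occupied
  → r_3 = 3.1870
beam 4: φ=0°, α=165°
  dir = (cos 165°, sin 165°) = (-0.9659, 0.2588); from cell (5,3)
  next x-line at t=0.3934, next y-line at t=2.9364; Δt_x=1.0353, Δt_y=3.8637
    x: enter (4,3) at t=0.3934
    x: enter (3,3) at t=1.4287 ← occupied
  → r_4 = 1.4287
beam 5: φ=45°, α=210°
  dir = (cos 210°, sin 210°) = (-0.8660, -0.5000); from cell (5,3)
  next x-line at t=0.4388, next y-line at t=0.4800; Δt_x=1.1547, Δt_y=2.0000
    x: enter (4,3) at t=0.4388
    y: enter (4,2) at t=0.4800 ← occupied
  → r_5 = 0.4800
beam 6: φ=90°, α=255°
  dir = (cos 255°, sin 255°) = (-0.2588, -0.9659); from cell (5,3)
  next x-line at t=1.4682, next y-line at t=0.2485; Δt_x=3.8637, Δt_y=1.0353
    y: enter (5,2) at t=0.2485
    y: enter (5,1) at t=1.2837
    x: enter (4,1) at t=1.4682
    y: enter (4,0) at t=2.3190 ← occupied
  → r_6 = 2.3190
beam 7: φ=135°, α=300°
  dir = (cos 300°, sin 300°) = (0.5000, -0.8660); from cell (5,3)
  next x-line at t=1.2400, next y-line at t=0.2771; Δt_x=2.0000, Δt_y=1.1547
    y: enter (5,2) at t=0.2771
    x: enter (6,2) at t=1.2400
    y: enter (6,1) at t=1.4318
    y: enter (6,0) at t=2.5865 ← occupied
  → r_7 = 2.5865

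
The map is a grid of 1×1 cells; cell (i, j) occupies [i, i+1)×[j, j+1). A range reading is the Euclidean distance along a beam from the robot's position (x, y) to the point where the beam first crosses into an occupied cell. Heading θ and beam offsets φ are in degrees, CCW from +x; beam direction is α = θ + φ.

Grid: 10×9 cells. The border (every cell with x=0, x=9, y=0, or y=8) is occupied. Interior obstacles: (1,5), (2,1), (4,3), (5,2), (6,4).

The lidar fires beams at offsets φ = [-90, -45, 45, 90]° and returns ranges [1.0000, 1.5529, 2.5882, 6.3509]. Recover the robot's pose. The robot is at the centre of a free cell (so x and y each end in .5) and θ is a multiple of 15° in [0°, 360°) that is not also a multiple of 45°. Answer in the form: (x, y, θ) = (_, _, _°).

(x, y, θ) = (1.5, 2.5, 330°)

The pose lattice has 51·16 = 816 candidates. Test each by forward raycasting.
  (4.5, 2.5, 345°): beam 1 = 1.5529 ≠ 1.0000 ✗
  (7.5, 3.5, 120°): beam 1 = 1.7321 ≠ 1.0000 ✗
  (4.5, 5.5, 195°): beam 1 = 2.5882 ≠ 1.0000 ✗
  …
  (1.5, 2.5, 330°): r_1=1.0000, r_2=1.5529, r_3=2.5882, r_4=6.3509 — all match ✓
Only this pose fits every beam.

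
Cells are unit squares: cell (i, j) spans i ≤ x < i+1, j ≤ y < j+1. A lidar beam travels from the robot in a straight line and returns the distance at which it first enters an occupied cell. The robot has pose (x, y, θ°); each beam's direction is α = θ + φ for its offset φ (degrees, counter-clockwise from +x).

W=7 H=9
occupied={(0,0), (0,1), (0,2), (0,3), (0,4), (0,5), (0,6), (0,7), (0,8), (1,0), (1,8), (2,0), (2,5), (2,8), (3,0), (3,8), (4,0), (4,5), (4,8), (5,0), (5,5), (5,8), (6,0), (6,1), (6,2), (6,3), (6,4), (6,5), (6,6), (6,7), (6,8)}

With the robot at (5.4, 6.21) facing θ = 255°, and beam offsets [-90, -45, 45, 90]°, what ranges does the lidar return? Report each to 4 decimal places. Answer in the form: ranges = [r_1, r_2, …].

beam 1: φ=-90°, α=165°
  dir = (cos 165°, sin 165°) = (-0.9659, 0.2588); from cell (5,6)
  next x-line at t=0.4141, next y-line at t=3.0523; Δt_x=1.0353, Δt_y=3.8637
    x: enter (4,6) at t=0.4141
    x: enter (3,6) at t=1.4494
    x: enter (2,6) at t=2.4847
    y: enter (2,7) at t=3.0523
    x: enter (1,7) at t=3.5199
    x: enter (0,7) at t=4.5552 ← occupied
  → r_1 = 4.5552
beam 2: φ=-45°, α=210°
  dir = (cos 210°, sin 210°) = (-0.8660, -0.5000); from cell (5,6)
  next x-line at t=0.4619, next y-line at t=0.4200; Δt_x=1.1547, Δt_y=2.0000
    y: enter (5,5) at t=0.4200 ← occupied
  → r_2 = 0.4200
beam 3: φ=45°, α=300°
  dir = (cos 300°, sin 300°) = (0.5000, -0.8660); from cell (5,6)
  next x-line at t=1.2000, next y-line at t=0.2425; Δt_x=2.0000, Δt_y=1.1547
    y: enter (5,5) at t=0.2425 ← occupied
  → r_3 = 0.2425
beam 4: φ=90°, α=345°
  dir = (cos 345°, sin 345°) = (0.9659, -0.2588); from cell (5,6)
  next x-line at t=0.6212, next y-line at t=0.8114; Δt_x=1.0353, Δt_y=3.8637
    x: enter (6,6) at t=0.6212 ← occupied
  → r_4 = 0.6212

ranges = [4.5552, 0.4200, 0.2425, 0.6212]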